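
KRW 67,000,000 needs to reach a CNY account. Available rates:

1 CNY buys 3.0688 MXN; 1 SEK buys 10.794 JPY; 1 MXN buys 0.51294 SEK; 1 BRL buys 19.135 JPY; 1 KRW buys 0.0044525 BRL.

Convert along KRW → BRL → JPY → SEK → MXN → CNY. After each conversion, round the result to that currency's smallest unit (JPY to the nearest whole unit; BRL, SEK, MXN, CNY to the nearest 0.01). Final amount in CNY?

KRW 67,000,000 × 0.0044525 = BRL 298,317.50
BRL 298,317.50 × 19.135 = JPY 5,708,305
JPY 5,708,305 ÷ 10.794 = SEK 528,840.56
SEK 528,840.56 ÷ 0.51294 = MXN 1,030,998.87
MXN 1,030,998.87 ÷ 3.0688 = CNY 335,961.57

CNY 335,961.57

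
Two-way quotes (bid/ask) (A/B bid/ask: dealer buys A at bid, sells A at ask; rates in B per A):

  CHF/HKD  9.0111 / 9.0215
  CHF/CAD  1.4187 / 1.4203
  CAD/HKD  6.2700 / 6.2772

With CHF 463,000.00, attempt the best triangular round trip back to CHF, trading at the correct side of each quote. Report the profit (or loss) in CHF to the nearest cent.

Net profit: CHF 4,964.33

Best loop CHF → HKD → CAD → CHF:
CHF 463,000.00 × 9.0111 (sell CHF at bid) = HKD 4,172,139.30
HKD 4,172,139.30 ÷ 6.2772 (buy CAD at ask) = CAD 664,649.73
CAD 664,649.73 ÷ 1.4203 (buy CHF at ask) = CHF 467,964.33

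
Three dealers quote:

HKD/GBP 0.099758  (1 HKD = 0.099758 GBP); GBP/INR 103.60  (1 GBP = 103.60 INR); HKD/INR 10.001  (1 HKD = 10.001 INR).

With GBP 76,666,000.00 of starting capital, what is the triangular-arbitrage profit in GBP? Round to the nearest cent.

Profitable loop is GBP → INR → HKD → GBP:
GBP 76,666,000.00 × 103.60 = INR 7,942,597,600.00
INR 7,942,597,600.00 ÷ 10.001 = HKD 794,180,341.97
HKD 794,180,341.97 × 0.099758 = GBP 79,225,842.55
Profit = GBP 79,225,842.55 − GBP 76,666,000.00

Profit: GBP 2,559,842.55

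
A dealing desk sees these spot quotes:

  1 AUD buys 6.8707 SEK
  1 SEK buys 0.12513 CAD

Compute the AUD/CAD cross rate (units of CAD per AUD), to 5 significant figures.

AUD/CAD = 0.85973

1 AUD × 6.8707 = 6.8707 SEK
6.8707 SEK × 0.12513 = 0.859731 CAD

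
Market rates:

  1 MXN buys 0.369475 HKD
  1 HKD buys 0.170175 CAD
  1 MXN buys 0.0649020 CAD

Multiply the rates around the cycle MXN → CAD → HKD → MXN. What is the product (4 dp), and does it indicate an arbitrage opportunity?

1.0322 (arbitrage exists)

Around MXN → CAD → HKD → MXN: 1 × 0.0649020 ÷ 0.170175 ÷ 0.369475 = 1.032232
Product > 1; profitable direction is MXN → CAD → HKD → MXN.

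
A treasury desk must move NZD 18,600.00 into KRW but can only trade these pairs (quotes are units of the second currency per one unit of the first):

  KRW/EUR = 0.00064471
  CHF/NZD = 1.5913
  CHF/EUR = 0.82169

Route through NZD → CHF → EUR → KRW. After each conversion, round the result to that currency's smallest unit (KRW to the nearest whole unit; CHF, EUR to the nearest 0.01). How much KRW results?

KRW 14,897,194

NZD 18,600.00 ÷ 1.5913 = CHF 11,688.56
CHF 11,688.56 × 0.82169 = EUR 9,604.37
EUR 9,604.37 ÷ 0.00064471 = KRW 14,897,194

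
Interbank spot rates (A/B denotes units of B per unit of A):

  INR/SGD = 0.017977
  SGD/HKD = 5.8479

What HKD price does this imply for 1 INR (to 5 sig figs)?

1 INR × 0.017977 = 0.017977 SGD
0.017977 SGD × 5.8479 = 0.105128 HKD

INR/HKD = 0.10513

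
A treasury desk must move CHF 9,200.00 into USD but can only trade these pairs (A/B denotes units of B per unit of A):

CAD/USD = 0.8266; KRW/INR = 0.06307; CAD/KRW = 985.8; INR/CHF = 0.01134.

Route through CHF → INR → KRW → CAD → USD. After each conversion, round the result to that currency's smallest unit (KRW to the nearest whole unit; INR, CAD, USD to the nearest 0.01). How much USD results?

CHF 9,200.00 ÷ 0.01134 = INR 811,287.48
INR 811,287.48 ÷ 0.06307 = KRW 12,863,287
KRW 12,863,287 ÷ 985.8 = CAD 13,048.58
CAD 13,048.58 × 0.8266 = USD 10,785.96

USD 10,785.96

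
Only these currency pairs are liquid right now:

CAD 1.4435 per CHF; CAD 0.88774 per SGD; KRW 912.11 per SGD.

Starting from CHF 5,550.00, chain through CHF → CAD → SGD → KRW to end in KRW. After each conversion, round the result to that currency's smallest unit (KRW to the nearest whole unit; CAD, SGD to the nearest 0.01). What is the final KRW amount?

CHF 5,550.00 × 1.4435 = CAD 8,011.43
CAD 8,011.43 ÷ 0.88774 = SGD 9,024.52
SGD 9,024.52 × 912.11 = KRW 8,231,355

KRW 8,231,355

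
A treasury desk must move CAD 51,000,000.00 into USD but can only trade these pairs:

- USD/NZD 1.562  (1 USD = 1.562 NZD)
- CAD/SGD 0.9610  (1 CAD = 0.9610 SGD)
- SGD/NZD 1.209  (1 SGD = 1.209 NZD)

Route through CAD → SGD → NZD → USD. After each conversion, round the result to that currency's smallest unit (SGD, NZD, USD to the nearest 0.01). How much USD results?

CAD 51,000,000.00 × 0.9610 = SGD 49,011,000.00
SGD 49,011,000.00 × 1.209 = NZD 59,254,299.00
NZD 59,254,299.00 ÷ 1.562 = USD 37,934,890.52

USD 37,934,890.52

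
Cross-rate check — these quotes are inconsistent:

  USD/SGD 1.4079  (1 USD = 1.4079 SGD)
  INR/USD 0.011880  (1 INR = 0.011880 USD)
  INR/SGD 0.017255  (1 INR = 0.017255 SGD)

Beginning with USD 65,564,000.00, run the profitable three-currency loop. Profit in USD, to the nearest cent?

Profitable loop is USD → INR → SGD → USD:
USD 65,564,000.00 ÷ 0.011880 = INR 5,518,855,218.86
INR 5,518,855,218.86 × 0.017255 = SGD 95,227,846.80
SGD 95,227,846.80 ÷ 1.4079 = USD 67,638,217.77
Profit = USD 67,638,217.77 − USD 65,564,000.00

Profit: USD 2,074,217.77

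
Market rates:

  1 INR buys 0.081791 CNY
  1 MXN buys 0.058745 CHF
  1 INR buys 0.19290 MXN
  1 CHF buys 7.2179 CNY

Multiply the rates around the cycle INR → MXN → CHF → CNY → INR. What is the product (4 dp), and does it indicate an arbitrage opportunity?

1.0000 (no arbitrage)

Around INR → MXN → CHF → CNY → INR: 1 × 0.19290 × 0.058745 × 7.2179 ÷ 0.081791 = 1.000020
Product ≈ 1 (deviation 0.002%, within rounding noise).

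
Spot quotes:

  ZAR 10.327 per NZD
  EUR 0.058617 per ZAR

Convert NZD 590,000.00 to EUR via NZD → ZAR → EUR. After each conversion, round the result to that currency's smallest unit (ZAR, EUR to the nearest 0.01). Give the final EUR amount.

EUR 357,149.28

NZD 590,000.00 × 10.327 = ZAR 6,092,930.00
ZAR 6,092,930.00 × 0.058617 = EUR 357,149.28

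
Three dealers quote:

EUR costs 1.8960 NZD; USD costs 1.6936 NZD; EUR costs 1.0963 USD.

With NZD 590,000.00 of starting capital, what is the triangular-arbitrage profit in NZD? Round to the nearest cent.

Profit: NZD 12,490.34

Profitable loop is NZD → USD → EUR → NZD:
NZD 590,000.00 ÷ 1.6936 = USD 348,370.34
USD 348,370.34 ÷ 1.0963 = EUR 317,769.16
EUR 317,769.16 × 1.8960 = NZD 602,490.34
Profit = NZD 602,490.34 − NZD 590,000.00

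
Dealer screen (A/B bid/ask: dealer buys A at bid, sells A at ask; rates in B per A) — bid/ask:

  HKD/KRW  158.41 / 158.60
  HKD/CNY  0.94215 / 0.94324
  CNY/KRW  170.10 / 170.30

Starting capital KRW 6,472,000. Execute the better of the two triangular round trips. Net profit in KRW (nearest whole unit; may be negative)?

Best loop KRW → HKD → CNY → KRW:
KRW 6,472,000 ÷ 158.60 (buy HKD at ask) = HKD 40,807.06
HKD 40,807.06 × 0.94215 (sell HKD at bid) = CNY 38,446.37
CNY 38,446.37 × 170.10 (sell CNY at bid) = KRW 6,539,728

Net profit: KRW 67,728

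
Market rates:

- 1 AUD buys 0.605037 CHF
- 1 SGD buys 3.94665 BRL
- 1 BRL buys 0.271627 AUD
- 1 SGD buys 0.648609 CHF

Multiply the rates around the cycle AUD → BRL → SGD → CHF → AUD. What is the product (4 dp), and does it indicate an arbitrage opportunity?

Around AUD → BRL → SGD → CHF → AUD: 1 ÷ 0.271627 ÷ 3.94665 × 0.648609 ÷ 0.605037 = 0.999999
Product ≈ 1 (deviation 0.000%, within rounding noise).

1.0000 (no arbitrage)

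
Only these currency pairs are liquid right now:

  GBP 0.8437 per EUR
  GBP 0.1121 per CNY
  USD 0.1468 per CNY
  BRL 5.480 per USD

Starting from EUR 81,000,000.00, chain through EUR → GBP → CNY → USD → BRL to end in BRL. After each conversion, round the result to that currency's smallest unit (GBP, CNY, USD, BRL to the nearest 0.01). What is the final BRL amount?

BRL 490,426,658.53

EUR 81,000,000.00 × 0.8437 = GBP 68,339,700.00
GBP 68,339,700.00 ÷ 0.1121 = CNY 609,631,578.95
CNY 609,631,578.95 × 0.1468 = USD 89,493,915.79
USD 89,493,915.79 × 5.480 = BRL 490,426,658.53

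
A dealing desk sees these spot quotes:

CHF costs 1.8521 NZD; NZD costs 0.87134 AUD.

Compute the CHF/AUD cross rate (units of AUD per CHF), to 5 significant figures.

CHF/AUD = 1.6138

1 CHF × 1.8521 = 1.8521 NZD
1.8521 NZD × 0.87134 = 1.61381 AUD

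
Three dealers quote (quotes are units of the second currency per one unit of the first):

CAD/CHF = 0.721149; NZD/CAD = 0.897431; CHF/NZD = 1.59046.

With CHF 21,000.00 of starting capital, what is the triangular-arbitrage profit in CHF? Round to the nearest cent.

Profitable loop is CHF → NZD → CAD → CHF:
CHF 21,000.00 × 1.59046 = NZD 33,399.66
NZD 33,399.66 × 0.897431 = CAD 29,973.89
CAD 29,973.89 × 0.721149 = CHF 21,615.64
Profit = CHF 21,615.64 − CHF 21,000.00

Profit: CHF 615.64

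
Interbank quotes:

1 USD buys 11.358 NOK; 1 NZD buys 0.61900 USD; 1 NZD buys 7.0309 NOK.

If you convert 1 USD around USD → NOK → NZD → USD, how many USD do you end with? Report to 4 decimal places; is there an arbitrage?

Around USD → NOK → NZD → USD: 1 × 11.358 ÷ 7.0309 × 0.61900 = 0.999958
Product ≈ 1 (deviation 0.004%, within rounding noise).

1.0000 (no arbitrage)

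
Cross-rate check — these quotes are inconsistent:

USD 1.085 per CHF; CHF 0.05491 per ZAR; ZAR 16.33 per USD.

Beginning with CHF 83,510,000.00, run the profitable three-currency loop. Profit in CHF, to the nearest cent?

Profit: CHF 2,326,325.32

Profitable loop is CHF → ZAR → USD → CHF:
CHF 83,510,000.00 ÷ 0.05491 = ZAR 1,520,852,303.77
ZAR 1,520,852,303.77 ÷ 16.33 = USD 93,132,412.97
USD 93,132,412.97 ÷ 1.085 = CHF 85,836,325.32
Profit = CHF 85,836,325.32 − CHF 83,510,000.00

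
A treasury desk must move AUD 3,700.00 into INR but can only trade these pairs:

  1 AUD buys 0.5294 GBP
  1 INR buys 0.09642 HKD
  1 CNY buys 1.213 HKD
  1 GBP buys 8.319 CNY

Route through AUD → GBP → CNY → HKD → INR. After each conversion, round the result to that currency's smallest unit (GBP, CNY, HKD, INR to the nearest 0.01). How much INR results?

AUD 3,700.00 × 0.5294 = GBP 1,958.78
GBP 1,958.78 × 8.319 = CNY 16,295.09
CNY 16,295.09 × 1.213 = HKD 19,765.94
HKD 19,765.94 ÷ 0.09642 = INR 204,998.34

INR 204,998.34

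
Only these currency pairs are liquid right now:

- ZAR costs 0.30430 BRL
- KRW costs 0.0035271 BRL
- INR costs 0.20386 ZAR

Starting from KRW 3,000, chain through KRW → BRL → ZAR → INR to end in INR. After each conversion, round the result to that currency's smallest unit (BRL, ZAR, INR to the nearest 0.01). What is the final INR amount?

KRW 3,000 × 0.0035271 = BRL 10.58
BRL 10.58 ÷ 0.30430 = ZAR 34.77
ZAR 34.77 ÷ 0.20386 = INR 170.56

INR 170.56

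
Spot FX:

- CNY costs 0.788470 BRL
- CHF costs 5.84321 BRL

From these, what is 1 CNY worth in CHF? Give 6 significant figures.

CNY/CHF = 0.134938

1 CNY × 0.788470 = 0.78847 BRL
0.78847 BRL ÷ 5.84321 = 0.134938 CHF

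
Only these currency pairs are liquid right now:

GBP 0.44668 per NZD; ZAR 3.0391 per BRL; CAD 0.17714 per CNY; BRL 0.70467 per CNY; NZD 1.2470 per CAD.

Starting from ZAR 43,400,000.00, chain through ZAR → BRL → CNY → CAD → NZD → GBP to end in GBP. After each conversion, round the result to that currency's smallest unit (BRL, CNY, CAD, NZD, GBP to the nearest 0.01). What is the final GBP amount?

ZAR 43,400,000.00 ÷ 3.0391 = BRL 14,280,543.58
BRL 14,280,543.58 ÷ 0.70467 = CNY 20,265,576.20
CNY 20,265,576.20 × 0.17714 = CAD 3,589,844.17
CAD 3,589,844.17 × 1.2470 = NZD 4,476,535.68
NZD 4,476,535.68 × 0.44668 = GBP 1,999,578.96

GBP 1,999,578.96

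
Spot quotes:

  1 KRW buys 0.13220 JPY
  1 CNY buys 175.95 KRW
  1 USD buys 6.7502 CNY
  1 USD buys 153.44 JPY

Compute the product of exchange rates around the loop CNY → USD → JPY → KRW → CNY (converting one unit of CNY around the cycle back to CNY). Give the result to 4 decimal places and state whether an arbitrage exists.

Around CNY → USD → JPY → KRW → CNY: 1 ÷ 6.7502 × 153.44 ÷ 0.13220 ÷ 175.95 = 0.977240
Product < 1; profitable direction is CNY → KRW → JPY → USD → CNY.

0.9772 (arbitrage exists)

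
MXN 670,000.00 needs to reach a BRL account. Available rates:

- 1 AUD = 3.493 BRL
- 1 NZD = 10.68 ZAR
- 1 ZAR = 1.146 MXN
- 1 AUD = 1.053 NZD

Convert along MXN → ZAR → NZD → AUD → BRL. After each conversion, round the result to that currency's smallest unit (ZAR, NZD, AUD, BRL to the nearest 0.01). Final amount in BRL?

MXN 670,000.00 ÷ 1.146 = ZAR 584,642.23
ZAR 584,642.23 ÷ 10.68 = NZD 54,741.78
NZD 54,741.78 ÷ 1.053 = AUD 51,986.50
AUD 51,986.50 × 3.493 = BRL 181,588.84

BRL 181,588.84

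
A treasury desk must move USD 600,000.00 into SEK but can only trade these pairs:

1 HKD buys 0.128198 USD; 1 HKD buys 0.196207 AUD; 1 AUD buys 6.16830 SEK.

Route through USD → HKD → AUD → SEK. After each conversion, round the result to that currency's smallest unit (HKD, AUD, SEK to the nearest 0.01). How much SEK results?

SEK 5,664,348.78

USD 600,000.00 ÷ 0.128198 = HKD 4,680,260.22
HKD 4,680,260.22 × 0.196207 = AUD 918,299.82
AUD 918,299.82 × 6.16830 = SEK 5,664,348.78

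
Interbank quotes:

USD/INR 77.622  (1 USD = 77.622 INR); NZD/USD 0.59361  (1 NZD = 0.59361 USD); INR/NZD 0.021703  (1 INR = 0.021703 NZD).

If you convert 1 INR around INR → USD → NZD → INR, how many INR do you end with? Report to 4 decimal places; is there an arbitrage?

Around INR → USD → NZD → INR: 1 ÷ 77.622 ÷ 0.59361 ÷ 0.021703 = 0.999987
Product ≈ 1 (deviation 0.001%, within rounding noise).

1.0000 (no arbitrage)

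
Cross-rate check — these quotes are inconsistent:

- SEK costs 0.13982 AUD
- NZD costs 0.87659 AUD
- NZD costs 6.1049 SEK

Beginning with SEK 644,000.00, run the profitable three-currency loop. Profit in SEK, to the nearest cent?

Profitable loop is SEK → NZD → AUD → SEK:
SEK 644,000.00 ÷ 6.1049 = NZD 105,489.03
NZD 105,489.03 × 0.87659 = AUD 92,470.63
AUD 92,470.63 ÷ 0.13982 = SEK 661,354.83
Profit = SEK 661,354.83 − SEK 644,000.00

Profit: SEK 17,354.83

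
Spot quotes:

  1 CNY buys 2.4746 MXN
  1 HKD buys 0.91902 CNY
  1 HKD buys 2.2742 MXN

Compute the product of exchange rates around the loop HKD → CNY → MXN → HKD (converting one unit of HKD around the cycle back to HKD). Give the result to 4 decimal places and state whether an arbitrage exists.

Around HKD → CNY → MXN → HKD: 1 × 0.91902 × 2.4746 ÷ 2.2742 = 1.000003
Product ≈ 1 (deviation 0.000%, within rounding noise).

1.0000 (no arbitrage)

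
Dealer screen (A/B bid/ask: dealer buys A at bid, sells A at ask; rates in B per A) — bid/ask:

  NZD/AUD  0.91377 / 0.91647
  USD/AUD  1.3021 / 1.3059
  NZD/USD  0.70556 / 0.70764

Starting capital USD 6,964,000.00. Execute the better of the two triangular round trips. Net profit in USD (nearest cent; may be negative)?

Best loop USD → AUD → NZD → USD:
USD 6,964,000.00 × 1.3021 (sell USD at bid) = AUD 9,067,824.40
AUD 9,067,824.40 ÷ 0.91647 (buy NZD at ask) = NZD 9,894,294.85
NZD 9,894,294.85 × 0.70556 (sell NZD at bid) = USD 6,981,018.67

Net profit: USD 17,018.67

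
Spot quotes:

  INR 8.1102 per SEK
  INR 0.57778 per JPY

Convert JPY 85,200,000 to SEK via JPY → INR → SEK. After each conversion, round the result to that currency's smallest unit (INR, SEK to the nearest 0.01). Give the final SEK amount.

JPY 85,200,000 × 0.57778 = INR 49,226,856.00
INR 49,226,856.00 ÷ 8.1102 = SEK 6,069,746.25

SEK 6,069,746.25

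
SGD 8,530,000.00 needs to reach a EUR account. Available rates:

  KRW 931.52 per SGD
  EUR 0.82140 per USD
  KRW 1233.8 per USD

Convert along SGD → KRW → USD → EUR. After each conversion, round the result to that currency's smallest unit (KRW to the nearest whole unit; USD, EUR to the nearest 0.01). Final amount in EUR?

EUR 5,289,944.89

SGD 8,530,000.00 × 931.52 = KRW 7,945,865,600
KRW 7,945,865,600 ÷ 1233.8 = USD 6,440,156.91
USD 6,440,156.91 × 0.82140 = EUR 5,289,944.89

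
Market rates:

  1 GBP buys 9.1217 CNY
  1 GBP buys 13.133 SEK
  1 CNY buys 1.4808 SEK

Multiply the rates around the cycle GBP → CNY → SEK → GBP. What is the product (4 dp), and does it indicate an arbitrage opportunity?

1.0285 (arbitrage exists)

Around GBP → CNY → SEK → GBP: 1 × 9.1217 × 1.4808 ÷ 13.133 = 1.028509
Product > 1; profitable direction is GBP → CNY → SEK → GBP.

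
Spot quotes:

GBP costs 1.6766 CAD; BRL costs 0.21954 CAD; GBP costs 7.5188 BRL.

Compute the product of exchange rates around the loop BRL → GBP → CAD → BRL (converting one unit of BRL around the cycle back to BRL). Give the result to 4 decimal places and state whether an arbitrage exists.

1.0157 (arbitrage exists)

Around BRL → GBP → CAD → BRL: 1 ÷ 7.5188 × 1.6766 ÷ 0.21954 = 1.015704
Product > 1; profitable direction is BRL → GBP → CAD → BRL.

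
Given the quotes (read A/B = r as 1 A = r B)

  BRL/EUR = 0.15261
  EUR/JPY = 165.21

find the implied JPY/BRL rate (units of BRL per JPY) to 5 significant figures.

1 JPY ÷ 165.21 = 0.0060529 EUR
0.0060529 EUR ÷ 0.15261 = 0.0396626 BRL

JPY/BRL = 0.039663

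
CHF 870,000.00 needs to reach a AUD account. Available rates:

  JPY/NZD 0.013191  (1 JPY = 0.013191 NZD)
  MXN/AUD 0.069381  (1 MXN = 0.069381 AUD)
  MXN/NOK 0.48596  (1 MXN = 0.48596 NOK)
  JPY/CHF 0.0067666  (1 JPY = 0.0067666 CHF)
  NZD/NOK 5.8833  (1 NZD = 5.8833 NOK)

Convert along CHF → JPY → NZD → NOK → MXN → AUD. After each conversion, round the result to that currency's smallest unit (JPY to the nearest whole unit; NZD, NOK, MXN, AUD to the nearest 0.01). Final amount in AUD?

AUD 1,424,582.14

CHF 870,000.00 ÷ 0.0067666 = JPY 128,572,695
JPY 128,572,695 × 0.013191 = NZD 1,696,002.42
NZD 1,696,002.42 × 5.8833 = NOK 9,978,091.04
NOK 9,978,091.04 ÷ 0.48596 = MXN 20,532,741.46
MXN 20,532,741.46 × 0.069381 = AUD 1,424,582.14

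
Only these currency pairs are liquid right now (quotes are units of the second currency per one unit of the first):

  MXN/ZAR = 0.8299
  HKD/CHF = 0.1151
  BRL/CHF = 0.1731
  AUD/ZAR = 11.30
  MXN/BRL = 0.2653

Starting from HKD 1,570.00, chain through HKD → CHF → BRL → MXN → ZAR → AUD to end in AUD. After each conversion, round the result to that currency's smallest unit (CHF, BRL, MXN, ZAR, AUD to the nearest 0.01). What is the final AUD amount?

HKD 1,570.00 × 0.1151 = CHF 180.71
CHF 180.71 ÷ 0.1731 = BRL 1,043.96
BRL 1,043.96 ÷ 0.2653 = MXN 3,935.02
MXN 3,935.02 × 0.8299 = ZAR 3,265.67
ZAR 3,265.67 ÷ 11.30 = AUD 289.00

AUD 289.00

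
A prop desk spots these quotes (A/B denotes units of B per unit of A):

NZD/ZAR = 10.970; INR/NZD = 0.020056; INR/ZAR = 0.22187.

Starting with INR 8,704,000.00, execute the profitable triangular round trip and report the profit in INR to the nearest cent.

Profitable loop is INR → ZAR → NZD → INR:
INR 8,704,000.00 × 0.22187 = ZAR 1,931,156.48
ZAR 1,931,156.48 ÷ 10.970 = NZD 176,039.79
NZD 176,039.79 ÷ 0.020056 = INR 8,777,412.67
Profit = INR 8,777,412.67 − INR 8,704,000.00

Profit: INR 73,412.67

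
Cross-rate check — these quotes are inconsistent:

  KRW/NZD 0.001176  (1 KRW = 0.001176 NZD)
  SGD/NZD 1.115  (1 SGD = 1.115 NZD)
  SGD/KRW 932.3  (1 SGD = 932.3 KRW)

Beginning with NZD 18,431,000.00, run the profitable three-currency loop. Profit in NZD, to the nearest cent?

Profitable loop is NZD → KRW → SGD → NZD:
NZD 18,431,000.00 ÷ 0.001176 = KRW 15,672,619,048
KRW 15,672,619,048 ÷ 932.3 = SGD 16,810,703.69
SGD 16,810,703.69 × 1.115 = NZD 18,743,934.61
Profit = NZD 18,743,934.61 − NZD 18,431,000.00

Profit: NZD 312,934.61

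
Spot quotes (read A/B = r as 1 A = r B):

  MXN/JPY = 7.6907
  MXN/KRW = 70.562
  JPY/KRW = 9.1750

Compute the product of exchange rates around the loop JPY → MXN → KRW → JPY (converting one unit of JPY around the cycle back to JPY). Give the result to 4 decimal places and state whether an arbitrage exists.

Around JPY → MXN → KRW → JPY: 1 ÷ 7.6907 × 70.562 ÷ 9.1750 = 0.999998
Product ≈ 1 (deviation 0.000%, within rounding noise).

1.0000 (no arbitrage)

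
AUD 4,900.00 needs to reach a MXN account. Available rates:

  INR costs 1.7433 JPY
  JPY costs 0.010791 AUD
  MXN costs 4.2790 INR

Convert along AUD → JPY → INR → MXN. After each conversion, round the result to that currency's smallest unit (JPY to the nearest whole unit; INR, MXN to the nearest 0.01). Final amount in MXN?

AUD 4,900.00 ÷ 0.010791 = JPY 454,082
JPY 454,082 ÷ 1.7433 = INR 260,472.67
INR 260,472.67 ÷ 4.2790 = MXN 60,872.32

MXN 60,872.32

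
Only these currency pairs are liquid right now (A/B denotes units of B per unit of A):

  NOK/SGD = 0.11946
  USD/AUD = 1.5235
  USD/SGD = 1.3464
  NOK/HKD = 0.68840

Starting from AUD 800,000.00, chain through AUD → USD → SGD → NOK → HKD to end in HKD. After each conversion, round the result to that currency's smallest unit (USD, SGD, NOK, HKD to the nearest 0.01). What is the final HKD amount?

AUD 800,000.00 ÷ 1.5235 = USD 525,106.66
USD 525,106.66 × 1.3464 = SGD 707,003.61
SGD 707,003.61 ÷ 0.11946 = NOK 5,918,329.23
NOK 5,918,329.23 × 0.68840 = HKD 4,074,177.84

HKD 4,074,177.84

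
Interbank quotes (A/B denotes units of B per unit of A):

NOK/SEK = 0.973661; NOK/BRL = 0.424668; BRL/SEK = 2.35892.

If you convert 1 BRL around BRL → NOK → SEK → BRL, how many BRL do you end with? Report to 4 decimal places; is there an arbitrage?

Around BRL → NOK → SEK → BRL: 1 ÷ 0.424668 × 0.973661 ÷ 2.35892 = 0.971952
Product < 1; profitable direction is BRL → SEK → NOK → BRL.

0.9720 (arbitrage exists)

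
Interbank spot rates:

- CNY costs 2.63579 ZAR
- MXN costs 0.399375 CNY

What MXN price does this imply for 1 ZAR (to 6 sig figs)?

1 ZAR ÷ 2.63579 = 0.379393 CNY
0.379393 CNY ÷ 0.399375 = 0.949967 MXN

ZAR/MXN = 0.949967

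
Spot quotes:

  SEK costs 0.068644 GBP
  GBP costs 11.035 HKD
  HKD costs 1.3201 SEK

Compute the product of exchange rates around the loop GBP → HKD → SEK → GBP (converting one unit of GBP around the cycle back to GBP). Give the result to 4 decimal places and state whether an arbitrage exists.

Around GBP → HKD → SEK → GBP: 1 × 11.035 × 1.3201 × 0.068644 = 0.999958
Product ≈ 1 (deviation 0.004%, within rounding noise).

1.0000 (no arbitrage)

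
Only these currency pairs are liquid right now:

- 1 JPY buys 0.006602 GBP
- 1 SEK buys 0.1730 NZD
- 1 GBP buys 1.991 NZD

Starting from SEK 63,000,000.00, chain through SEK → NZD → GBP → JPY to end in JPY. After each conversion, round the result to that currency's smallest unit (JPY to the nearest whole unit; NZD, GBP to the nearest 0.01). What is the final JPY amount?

SEK 63,000,000.00 × 0.1730 = NZD 10,899,000.00
NZD 10,899,000.00 ÷ 1.991 = GBP 5,474,133.60
GBP 5,474,133.60 ÷ 0.006602 = JPY 829,162,920

JPY 829,162,920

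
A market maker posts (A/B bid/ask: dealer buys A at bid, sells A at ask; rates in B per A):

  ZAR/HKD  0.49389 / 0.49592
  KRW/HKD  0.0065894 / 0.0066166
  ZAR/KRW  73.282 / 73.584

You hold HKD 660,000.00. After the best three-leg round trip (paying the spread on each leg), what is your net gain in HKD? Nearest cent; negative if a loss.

Best loop HKD → KRW → ZAR → HKD:
HKD 660,000.00 ÷ 0.0066166 (buy KRW at ask) = KRW 99,749,116
KRW 99,749,116 ÷ 73.584 (buy ZAR at ask) = ZAR 1,355,581.59
ZAR 1,355,581.59 × 0.49389 (sell ZAR at bid) = HKD 669,508.19

Net profit: HKD 9,508.19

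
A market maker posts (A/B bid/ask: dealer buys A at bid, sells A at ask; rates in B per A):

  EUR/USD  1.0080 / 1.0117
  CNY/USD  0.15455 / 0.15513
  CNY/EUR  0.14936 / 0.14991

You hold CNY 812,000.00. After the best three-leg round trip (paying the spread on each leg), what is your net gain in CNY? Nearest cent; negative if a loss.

Net profit: CNY 15,451.76

Best loop CNY → USD → EUR → CNY:
CNY 812,000.00 × 0.15455 (sell CNY at bid) = USD 125,494.60
USD 125,494.60 ÷ 1.0117 (buy EUR at ask) = EUR 124,043.29
EUR 124,043.29 ÷ 0.14991 (buy CNY at ask) = CNY 827,451.76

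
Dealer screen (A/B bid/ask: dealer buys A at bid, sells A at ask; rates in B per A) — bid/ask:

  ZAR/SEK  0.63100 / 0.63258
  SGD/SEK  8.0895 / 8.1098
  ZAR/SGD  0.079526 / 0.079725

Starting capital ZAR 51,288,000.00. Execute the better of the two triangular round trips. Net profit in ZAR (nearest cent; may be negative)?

Net profit: ZAR 871,224.44

Best loop ZAR → SGD → SEK → ZAR:
ZAR 51,288,000.00 × 0.079526 (sell ZAR at bid) = SGD 4,078,729.49
SGD 4,078,729.49 × 8.0895 (sell SGD at bid) = SEK 32,994,882.19
SEK 32,994,882.19 ÷ 0.63258 (buy ZAR at ask) = ZAR 52,159,224.44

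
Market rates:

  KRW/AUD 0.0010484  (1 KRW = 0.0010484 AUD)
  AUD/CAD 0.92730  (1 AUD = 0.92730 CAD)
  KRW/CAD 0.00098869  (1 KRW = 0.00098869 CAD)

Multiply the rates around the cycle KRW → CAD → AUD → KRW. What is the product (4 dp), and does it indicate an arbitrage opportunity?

1.0170 (arbitrage exists)

Around KRW → CAD → AUD → KRW: 1 × 0.00098869 ÷ 0.92730 ÷ 0.0010484 = 1.016981
Product > 1; profitable direction is KRW → CAD → AUD → KRW.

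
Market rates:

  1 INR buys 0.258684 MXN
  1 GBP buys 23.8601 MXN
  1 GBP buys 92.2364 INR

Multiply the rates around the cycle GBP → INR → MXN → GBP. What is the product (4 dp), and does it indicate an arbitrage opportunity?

Around GBP → INR → MXN → GBP: 1 × 92.2364 × 0.258684 ÷ 23.8601 = 0.999999
Product ≈ 1 (deviation 0.000%, within rounding noise).

1.0000 (no arbitrage)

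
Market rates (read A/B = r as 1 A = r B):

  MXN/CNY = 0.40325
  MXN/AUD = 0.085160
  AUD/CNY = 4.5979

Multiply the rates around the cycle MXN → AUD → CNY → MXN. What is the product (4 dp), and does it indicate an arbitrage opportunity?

0.9710 (arbitrage exists)

Around MXN → AUD → CNY → MXN: 1 × 0.085160 × 4.5979 ÷ 0.40325 = 0.971004
Product < 1; profitable direction is MXN → CNY → AUD → MXN.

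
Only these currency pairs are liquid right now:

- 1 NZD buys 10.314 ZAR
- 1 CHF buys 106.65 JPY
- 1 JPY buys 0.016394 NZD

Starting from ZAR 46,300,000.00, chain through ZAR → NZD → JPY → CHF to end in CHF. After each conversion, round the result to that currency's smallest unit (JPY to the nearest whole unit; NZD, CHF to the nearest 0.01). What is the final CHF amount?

ZAR 46,300,000.00 ÷ 10.314 = NZD 4,489,044.02
NZD 4,489,044.02 ÷ 0.016394 = JPY 273,822,375
JPY 273,822,375 ÷ 106.65 = CHF 2,567,485.94

CHF 2,567,485.94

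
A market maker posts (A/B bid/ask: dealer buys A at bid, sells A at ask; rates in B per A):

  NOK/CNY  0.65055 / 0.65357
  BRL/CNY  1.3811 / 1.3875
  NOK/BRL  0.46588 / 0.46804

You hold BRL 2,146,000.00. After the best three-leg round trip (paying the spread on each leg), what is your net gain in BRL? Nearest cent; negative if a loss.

Best loop BRL → NOK → CNY → BRL:
BRL 2,146,000.00 ÷ 0.46804 (buy NOK at ask) = NOK 4,585,078.20
NOK 4,585,078.20 × 0.65055 (sell NOK at bid) = CNY 2,982,822.62
CNY 2,982,822.62 ÷ 1.3875 (buy BRL at ask) = BRL 2,149,782.07

Net profit: BRL 3,782.07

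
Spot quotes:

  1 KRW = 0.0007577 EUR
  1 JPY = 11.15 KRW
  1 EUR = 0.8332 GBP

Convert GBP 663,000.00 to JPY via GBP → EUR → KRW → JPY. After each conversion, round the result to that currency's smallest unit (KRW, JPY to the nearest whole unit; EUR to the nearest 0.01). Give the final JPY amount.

GBP 663,000.00 ÷ 0.8332 = EUR 795,727.32
EUR 795,727.32 ÷ 0.0007577 = KRW 1,050,187,832
KRW 1,050,187,832 ÷ 11.15 = JPY 94,187,250

JPY 94,187,250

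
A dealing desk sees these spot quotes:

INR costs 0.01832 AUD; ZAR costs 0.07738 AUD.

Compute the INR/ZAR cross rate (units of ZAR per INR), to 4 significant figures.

1 INR × 0.01832 = 0.01832 AUD
0.01832 AUD ÷ 0.07738 = 0.236754 ZAR

INR/ZAR = 0.2368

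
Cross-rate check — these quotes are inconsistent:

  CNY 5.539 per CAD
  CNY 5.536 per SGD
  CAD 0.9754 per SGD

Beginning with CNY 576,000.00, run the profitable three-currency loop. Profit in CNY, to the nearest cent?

Profitable loop is CNY → CAD → SGD → CNY:
CNY 576,000.00 ÷ 5.539 = CAD 103,989.89
CAD 103,989.89 ÷ 0.9754 = SGD 106,612.56
SGD 106,612.56 × 5.536 = CNY 590,207.13
Profit = CNY 590,207.13 − CNY 576,000.00

Profit: CNY 14,207.13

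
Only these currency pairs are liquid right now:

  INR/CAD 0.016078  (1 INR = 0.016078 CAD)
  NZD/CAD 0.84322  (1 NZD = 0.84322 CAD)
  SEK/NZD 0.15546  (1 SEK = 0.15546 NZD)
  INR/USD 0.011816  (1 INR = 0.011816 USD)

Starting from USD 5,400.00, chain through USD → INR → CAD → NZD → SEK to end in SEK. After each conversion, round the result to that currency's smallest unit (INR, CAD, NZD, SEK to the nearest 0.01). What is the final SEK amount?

SEK 56,052.62

USD 5,400.00 ÷ 0.011816 = INR 457,007.45
INR 457,007.45 × 0.016078 = CAD 7,347.77
CAD 7,347.77 ÷ 0.84322 = NZD 8,713.94
NZD 8,713.94 ÷ 0.15546 = SEK 56,052.62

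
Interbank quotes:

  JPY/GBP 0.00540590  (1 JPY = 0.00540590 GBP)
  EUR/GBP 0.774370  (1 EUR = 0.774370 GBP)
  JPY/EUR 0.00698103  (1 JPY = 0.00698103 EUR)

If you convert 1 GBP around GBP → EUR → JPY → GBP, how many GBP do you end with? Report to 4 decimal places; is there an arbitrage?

1.0000 (no arbitrage)

Around GBP → EUR → JPY → GBP: 1 ÷ 0.774370 ÷ 0.00698103 × 0.00540590 = 1.000000
Product ≈ 1 (deviation 0.000%, within rounding noise).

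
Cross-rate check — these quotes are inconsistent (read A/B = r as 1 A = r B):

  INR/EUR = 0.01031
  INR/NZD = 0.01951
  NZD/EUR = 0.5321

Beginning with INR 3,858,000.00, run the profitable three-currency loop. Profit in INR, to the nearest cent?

Profitable loop is INR → NZD → EUR → INR:
INR 3,858,000.00 × 0.01951 = NZD 75,269.58
NZD 75,269.58 × 0.5321 = EUR 40,050.94
EUR 40,050.94 ÷ 0.01031 = INR 3,884,669.59
Profit = INR 3,884,669.59 − INR 3,858,000.00

Profit: INR 26,669.59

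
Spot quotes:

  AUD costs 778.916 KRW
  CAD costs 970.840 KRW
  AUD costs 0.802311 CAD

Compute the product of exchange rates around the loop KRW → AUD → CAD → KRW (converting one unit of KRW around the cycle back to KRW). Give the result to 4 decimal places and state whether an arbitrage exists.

1.0000 (no arbitrage)

Around KRW → AUD → CAD → KRW: 1 ÷ 778.916 × 0.802311 × 970.840 = 1.000000
Product ≈ 1 (deviation 0.000%, within rounding noise).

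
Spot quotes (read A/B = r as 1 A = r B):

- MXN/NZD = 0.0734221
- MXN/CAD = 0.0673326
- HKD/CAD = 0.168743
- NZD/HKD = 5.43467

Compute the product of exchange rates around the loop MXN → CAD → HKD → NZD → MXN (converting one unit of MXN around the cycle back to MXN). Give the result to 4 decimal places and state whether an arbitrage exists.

1.0000 (no arbitrage)

Around MXN → CAD → HKD → NZD → MXN: 1 × 0.0673326 ÷ 0.168743 ÷ 5.43467 ÷ 0.0734221 = 0.999999
Product ≈ 1 (deviation 0.000%, within rounding noise).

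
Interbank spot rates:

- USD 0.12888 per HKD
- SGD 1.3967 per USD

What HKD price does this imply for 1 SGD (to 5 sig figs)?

SGD/HKD = 5.5553

1 SGD ÷ 1.3967 = 0.715973 USD
0.715973 USD ÷ 0.12888 = 5.55535 HKD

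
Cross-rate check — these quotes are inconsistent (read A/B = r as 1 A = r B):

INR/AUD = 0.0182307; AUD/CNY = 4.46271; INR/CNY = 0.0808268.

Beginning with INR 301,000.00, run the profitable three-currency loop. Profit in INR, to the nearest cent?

Profit: INR 1,979.41

Profitable loop is INR → AUD → CNY → INR:
INR 301,000.00 × 0.0182307 = AUD 5,487.44
AUD 5,487.44 × 4.46271 = CNY 24,488.86
CNY 24,488.86 ÷ 0.0808268 = INR 302,979.41
Profit = INR 302,979.41 − INR 301,000.00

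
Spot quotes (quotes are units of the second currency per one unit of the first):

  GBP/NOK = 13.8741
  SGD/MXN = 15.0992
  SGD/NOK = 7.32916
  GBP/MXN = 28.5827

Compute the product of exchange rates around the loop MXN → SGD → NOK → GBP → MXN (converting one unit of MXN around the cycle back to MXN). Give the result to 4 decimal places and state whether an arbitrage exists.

1.0000 (no arbitrage)

Around MXN → SGD → NOK → GBP → MXN: 1 ÷ 15.0992 × 7.32916 ÷ 13.8741 × 28.5827 = 0.999997
Product ≈ 1 (deviation 0.000%, within rounding noise).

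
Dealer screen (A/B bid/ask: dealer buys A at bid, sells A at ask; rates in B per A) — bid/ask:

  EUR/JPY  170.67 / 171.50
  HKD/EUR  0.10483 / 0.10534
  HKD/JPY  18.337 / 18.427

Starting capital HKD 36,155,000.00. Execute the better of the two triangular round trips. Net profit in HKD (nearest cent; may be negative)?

Best loop HKD → JPY → EUR → HKD:
HKD 36,155,000.00 × 18.337 (sell HKD at bid) = JPY 662,974,235
JPY 662,974,235 ÷ 171.50 (buy EUR at ask) = EUR 3,865,738.98
EUR 3,865,738.98 ÷ 0.10534 (buy HKD at ask) = HKD 36,697,730.96

Net profit: HKD 542,730.96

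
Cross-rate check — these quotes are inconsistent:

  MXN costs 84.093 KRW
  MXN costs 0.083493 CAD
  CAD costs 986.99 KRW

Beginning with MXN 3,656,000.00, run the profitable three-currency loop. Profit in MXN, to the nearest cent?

Profitable loop is MXN → KRW → CAD → MXN:
MXN 3,656,000.00 × 84.093 = KRW 307,444,008
KRW 307,444,008 ÷ 986.99 = CAD 311,496.58
CAD 311,496.58 ÷ 0.083493 = MXN 3,730,810.71
Profit = MXN 3,730,810.71 − MXN 3,656,000.00

Profit: MXN 74,810.71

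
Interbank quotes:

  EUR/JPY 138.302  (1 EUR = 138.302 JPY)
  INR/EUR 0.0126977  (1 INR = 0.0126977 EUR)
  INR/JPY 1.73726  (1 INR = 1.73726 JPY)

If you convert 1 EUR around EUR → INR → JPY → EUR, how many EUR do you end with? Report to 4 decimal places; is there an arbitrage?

Around EUR → INR → JPY → EUR: 1 ÷ 0.0126977 × 1.73726 ÷ 138.302 = 0.989262
Product < 1; profitable direction is EUR → JPY → INR → EUR.

0.9893 (arbitrage exists)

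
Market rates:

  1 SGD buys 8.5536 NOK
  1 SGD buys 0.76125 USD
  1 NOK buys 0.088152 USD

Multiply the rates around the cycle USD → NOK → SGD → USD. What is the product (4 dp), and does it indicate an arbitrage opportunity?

1.0096 (arbitrage exists)

Around USD → NOK → SGD → USD: 1 ÷ 0.088152 ÷ 8.5536 × 0.76125 = 1.009593
Product > 1; profitable direction is USD → NOK → SGD → USD.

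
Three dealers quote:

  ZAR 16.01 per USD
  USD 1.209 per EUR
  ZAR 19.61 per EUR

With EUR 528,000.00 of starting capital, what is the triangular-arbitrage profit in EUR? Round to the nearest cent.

Profit: EUR 6,926.22

Profitable loop is EUR → ZAR → USD → EUR:
EUR 528,000.00 × 19.61 = ZAR 10,354,080.00
ZAR 10,354,080.00 ÷ 16.01 = USD 646,725.80
USD 646,725.80 ÷ 1.209 = EUR 534,926.22
Profit = EUR 534,926.22 − EUR 528,000.00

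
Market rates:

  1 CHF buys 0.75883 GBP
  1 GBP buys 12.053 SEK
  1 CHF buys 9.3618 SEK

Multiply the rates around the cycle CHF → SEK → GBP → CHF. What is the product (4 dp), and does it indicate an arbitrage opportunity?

Around CHF → SEK → GBP → CHF: 1 × 9.3618 ÷ 12.053 ÷ 0.75883 = 1.023575
Product > 1; profitable direction is CHF → SEK → GBP → CHF.

1.0236 (arbitrage exists)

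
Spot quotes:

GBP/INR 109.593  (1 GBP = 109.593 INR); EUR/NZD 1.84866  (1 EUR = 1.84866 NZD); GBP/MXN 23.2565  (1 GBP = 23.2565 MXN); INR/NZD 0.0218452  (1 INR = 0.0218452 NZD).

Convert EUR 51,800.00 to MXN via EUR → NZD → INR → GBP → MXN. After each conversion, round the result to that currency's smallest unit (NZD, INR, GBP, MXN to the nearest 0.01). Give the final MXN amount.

EUR 51,800.00 × 1.84866 = NZD 95,760.59
NZD 95,760.59 ÷ 0.0218452 = INR 4,383,598.69
INR 4,383,598.69 ÷ 109.593 = GBP 39,998.89
GBP 39,998.89 × 23.2565 = MXN 930,234.19

MXN 930,234.19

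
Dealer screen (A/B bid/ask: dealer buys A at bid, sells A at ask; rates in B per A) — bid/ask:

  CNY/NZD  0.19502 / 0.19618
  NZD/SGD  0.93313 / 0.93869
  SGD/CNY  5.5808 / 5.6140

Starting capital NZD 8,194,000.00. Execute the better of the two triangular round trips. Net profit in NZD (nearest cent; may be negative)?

Best loop NZD → SGD → CNY → NZD:
NZD 8,194,000.00 × 0.93313 (sell NZD at bid) = SGD 7,646,067.22
SGD 7,646,067.22 × 5.5808 (sell SGD at bid) = CNY 42,671,171.94
CNY 42,671,171.94 × 0.19502 (sell CNY at bid) = NZD 8,321,731.95

Net profit: NZD 127,731.95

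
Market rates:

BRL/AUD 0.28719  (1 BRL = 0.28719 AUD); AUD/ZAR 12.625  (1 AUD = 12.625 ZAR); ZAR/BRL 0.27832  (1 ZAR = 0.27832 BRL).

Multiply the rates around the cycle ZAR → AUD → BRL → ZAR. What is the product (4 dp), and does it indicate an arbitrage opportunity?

Around ZAR → AUD → BRL → ZAR: 1 ÷ 12.625 ÷ 0.28719 ÷ 0.27832 = 0.990957
Product < 1; profitable direction is ZAR → BRL → AUD → ZAR.

0.9910 (arbitrage exists)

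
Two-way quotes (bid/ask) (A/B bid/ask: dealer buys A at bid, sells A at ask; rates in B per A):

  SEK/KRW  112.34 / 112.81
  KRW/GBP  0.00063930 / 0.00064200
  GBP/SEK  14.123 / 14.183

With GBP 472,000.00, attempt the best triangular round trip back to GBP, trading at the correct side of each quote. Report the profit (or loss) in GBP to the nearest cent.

Best loop GBP → SEK → KRW → GBP:
GBP 472,000.00 × 14.123 (sell GBP at bid) = SEK 6,666,056.00
SEK 6,666,056.00 × 112.34 (sell SEK at bid) = KRW 748,864,731
KRW 748,864,731 × 0.00063930 (sell KRW at bid) = GBP 478,749.22

Net profit: GBP 6,749.22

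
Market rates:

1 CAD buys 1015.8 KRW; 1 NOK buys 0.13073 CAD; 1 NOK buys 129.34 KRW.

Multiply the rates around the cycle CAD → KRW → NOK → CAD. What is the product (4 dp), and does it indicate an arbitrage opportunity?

1.0267 (arbitrage exists)

Around CAD → KRW → NOK → CAD: 1 × 1015.8 ÷ 129.34 × 0.13073 = 1.026717
Product > 1; profitable direction is CAD → KRW → NOK → CAD.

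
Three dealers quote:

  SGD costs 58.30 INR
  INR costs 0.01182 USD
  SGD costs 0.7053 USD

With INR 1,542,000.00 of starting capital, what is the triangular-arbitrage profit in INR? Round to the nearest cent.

Profitable loop is INR → SGD → USD → INR:
INR 1,542,000.00 ÷ 58.30 = SGD 26,449.40
SGD 26,449.40 × 0.7053 = USD 18,654.76
USD 18,654.76 ÷ 0.01182 = INR 1,578,237.02
Profit = INR 1,578,237.02 − INR 1,542,000.00

Profit: INR 36,237.02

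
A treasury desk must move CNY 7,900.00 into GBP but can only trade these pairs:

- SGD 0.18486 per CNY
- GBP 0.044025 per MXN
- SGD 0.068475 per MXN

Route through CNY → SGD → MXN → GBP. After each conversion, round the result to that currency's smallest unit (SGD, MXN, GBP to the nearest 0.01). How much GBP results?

GBP 938.94

CNY 7,900.00 × 0.18486 = SGD 1,460.39
SGD 1,460.39 ÷ 0.068475 = MXN 21,327.35
MXN 21,327.35 × 0.044025 = GBP 938.94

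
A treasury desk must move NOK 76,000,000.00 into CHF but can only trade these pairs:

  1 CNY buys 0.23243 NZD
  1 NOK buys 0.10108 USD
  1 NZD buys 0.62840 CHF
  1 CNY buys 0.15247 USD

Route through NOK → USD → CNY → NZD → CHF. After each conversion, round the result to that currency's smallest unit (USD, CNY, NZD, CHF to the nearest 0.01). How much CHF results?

CHF 7,359,067.46

NOK 76,000,000.00 × 0.10108 = USD 7,682,080.00
USD 7,682,080.00 ÷ 0.15247 = CNY 50,384,206.73
CNY 50,384,206.73 × 0.23243 = NZD 11,710,801.17
NZD 11,710,801.17 × 0.62840 = CHF 7,359,067.46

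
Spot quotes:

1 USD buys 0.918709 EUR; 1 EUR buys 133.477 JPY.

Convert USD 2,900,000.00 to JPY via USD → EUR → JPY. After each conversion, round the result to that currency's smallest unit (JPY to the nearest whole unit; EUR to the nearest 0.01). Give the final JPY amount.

JPY 355,616,911

USD 2,900,000.00 × 0.918709 = EUR 2,664,256.10
EUR 2,664,256.10 × 133.477 = JPY 355,616,911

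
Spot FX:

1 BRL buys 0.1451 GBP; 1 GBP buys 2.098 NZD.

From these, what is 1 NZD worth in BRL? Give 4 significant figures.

NZD/BRL = 3.285

1 NZD ÷ 2.098 = 0.476644 GBP
0.476644 GBP ÷ 0.1451 = 3.28494 BRL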